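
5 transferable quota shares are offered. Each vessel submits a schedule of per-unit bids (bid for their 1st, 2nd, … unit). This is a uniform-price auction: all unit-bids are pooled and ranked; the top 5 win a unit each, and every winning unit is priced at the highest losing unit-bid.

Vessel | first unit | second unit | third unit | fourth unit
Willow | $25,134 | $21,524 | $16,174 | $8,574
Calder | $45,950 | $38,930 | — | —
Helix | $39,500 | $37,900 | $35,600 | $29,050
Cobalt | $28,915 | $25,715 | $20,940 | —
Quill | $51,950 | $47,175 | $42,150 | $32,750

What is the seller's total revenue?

All unit-bids, highest first — top 5: 51,950 (Quill-1), 47,175 (Quill-2), 45,950 (Calder-1), 42,150 (Quill-3), 39,500 (Helix-1)
The (k+1)-th unit-bid is $38,930.
Allocation: Calder 1, Helix 1, Quill 3. Every unit priced at $38,930.
Revenue = 5 × 38,930 = $194,650.

Total revenue: $194,650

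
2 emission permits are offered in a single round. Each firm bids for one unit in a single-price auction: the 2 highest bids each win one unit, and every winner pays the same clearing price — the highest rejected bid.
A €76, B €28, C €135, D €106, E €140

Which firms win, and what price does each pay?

E, C; each pays €106

Bids ranked high→low: 140 (E), 135 (C), 106 (D), 76 (A), …
Top 2: E, C.
First losing bid is D's €106, which sets the uniform price.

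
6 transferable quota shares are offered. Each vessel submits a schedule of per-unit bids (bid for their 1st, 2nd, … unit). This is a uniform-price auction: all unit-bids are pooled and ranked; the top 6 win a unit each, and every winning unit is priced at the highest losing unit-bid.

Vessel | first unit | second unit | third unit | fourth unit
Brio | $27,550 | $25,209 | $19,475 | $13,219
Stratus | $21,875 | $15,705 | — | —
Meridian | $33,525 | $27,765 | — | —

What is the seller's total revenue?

Merging the schedules and taking the best 6: 33,525 (Meridian-1), 27,765 (Meridian-2), 27,550 (Brio-1), 25,209 (Brio-2), 21,875 (Stratus-1), 19,475 (Brio-3)
Highest rejected unit-bid = $15,705.
Allocation: Brio 3, Meridian 2, Stratus 1. Every unit priced at $15,705.
Revenue = 6 × 15,705 = $94,230.

Total revenue: $94,230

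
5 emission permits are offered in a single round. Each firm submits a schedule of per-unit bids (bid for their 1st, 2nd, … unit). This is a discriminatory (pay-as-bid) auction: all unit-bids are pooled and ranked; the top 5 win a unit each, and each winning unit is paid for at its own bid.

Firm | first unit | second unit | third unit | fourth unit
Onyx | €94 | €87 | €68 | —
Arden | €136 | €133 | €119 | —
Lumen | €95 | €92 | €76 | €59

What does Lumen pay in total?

Pooled unit-bids ranked (top 5): 136 (Arden-1), 133 (Arden-2), 119 (Arden-3), 95 (Lumen-1), 94 (Onyx-1)
Next rejected bid: €92 (not a price — pay-as-bid).
Lumen's winning unit-bids: 95 = €95.

Lumen pays €95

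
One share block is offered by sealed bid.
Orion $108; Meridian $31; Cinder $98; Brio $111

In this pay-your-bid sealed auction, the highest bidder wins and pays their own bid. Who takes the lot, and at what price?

Sorting bids: 111 (Brio) > 108 (Orion) > 98 (Cinder) > 31 (Meridian)
First-price: Brio pays what they bid, $111.

Brio pays $111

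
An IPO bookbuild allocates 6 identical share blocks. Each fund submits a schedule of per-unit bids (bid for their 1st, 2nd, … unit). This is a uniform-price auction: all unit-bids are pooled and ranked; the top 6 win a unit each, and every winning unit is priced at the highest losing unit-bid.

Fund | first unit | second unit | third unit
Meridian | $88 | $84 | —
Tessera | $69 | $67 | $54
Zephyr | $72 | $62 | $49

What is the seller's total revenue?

Total revenue: $324

Merging the schedules and taking the best 6: 88 (Meridian-1), 84 (Meridian-2), 72 (Zephyr-1), 69 (Tessera-1), 67 (Tessera-2), 62 (Zephyr-2)
Highest rejected unit-bid = $54.
Allocation: Meridian 2, Tessera 2, Zephyr 2. Every unit priced at $54.
Revenue = 6 × 54 = $324.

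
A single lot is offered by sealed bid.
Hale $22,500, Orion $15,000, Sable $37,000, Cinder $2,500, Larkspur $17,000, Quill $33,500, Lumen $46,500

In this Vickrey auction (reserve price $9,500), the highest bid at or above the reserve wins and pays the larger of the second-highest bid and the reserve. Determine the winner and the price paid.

Lumen pays $37,000

Bids in order: 46,500 (Lumen) > 37,000 (Sable) > 33,500 (Quill) > 22,500 (Hale) > 17,000 (Larkspur) > 15,000 (Orion) > …
Lumen has the top bid at or above the reserve ($46,500).
Second-highest bid $37,000 exceeds the reserve $9,500 → payment $37,000.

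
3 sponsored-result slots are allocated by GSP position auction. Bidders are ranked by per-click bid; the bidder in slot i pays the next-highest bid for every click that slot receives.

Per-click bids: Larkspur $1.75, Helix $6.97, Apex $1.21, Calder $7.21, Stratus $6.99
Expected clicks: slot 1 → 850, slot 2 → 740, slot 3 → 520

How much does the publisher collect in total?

Sorting advertisers: $7.21 (Calder) > $6.99 (Stratus) > $6.97 (Helix) > $1.75 (Larkspur) > …
Slot 1: Calder pays $6.99 × 850 = $5941.50
Slot 2: Stratus pays $6.97 × 740 = $5157.80
Slot 3: Helix pays $1.75 × 520 = $910.00
Total = $12009.30

Total revenue: $12009.30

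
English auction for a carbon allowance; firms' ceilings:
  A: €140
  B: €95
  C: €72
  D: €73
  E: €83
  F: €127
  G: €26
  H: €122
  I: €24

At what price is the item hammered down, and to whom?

Limits ranked: 140 (A) > 127 (F) > 122 (H) > 95 (B) > 83 (E) > 73 (D) > …
Once the price passes €127, only A is left; the hammer falls at F's limit of €127.

A wins at €127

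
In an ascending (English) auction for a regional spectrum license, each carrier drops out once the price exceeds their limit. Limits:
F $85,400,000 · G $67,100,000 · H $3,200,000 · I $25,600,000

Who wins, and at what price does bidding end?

Limits in order: 85,400,000 (F) > 67,100,000 (G) > 25,600,000 (I) > 3,200,000 (H)
G is the last rival to drop out, at $67,100,000; F remains and wins at that price.

F wins at $67,100,000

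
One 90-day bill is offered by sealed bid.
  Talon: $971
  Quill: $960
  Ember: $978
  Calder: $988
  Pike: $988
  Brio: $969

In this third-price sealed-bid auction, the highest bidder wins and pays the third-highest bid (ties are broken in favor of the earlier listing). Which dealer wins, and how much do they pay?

Calder pays $978

Bids in order: 988 (Calder) > 988 (Pike) > 978 (Ember) > 971 (Talon) > 969 (Brio) > 960 (Quill)
Tie at $988 → Calder wins by tie-break.
Calder is highest; pays the third-highest bid, $978.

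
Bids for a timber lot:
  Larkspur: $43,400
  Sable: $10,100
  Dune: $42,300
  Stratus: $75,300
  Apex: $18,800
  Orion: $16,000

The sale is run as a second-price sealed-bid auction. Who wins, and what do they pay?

Bids ranked: 75,300 (Stratus) > 43,400 (Larkspur) > 42,300 (Dune) > 18,800 (Apex) > 16,000 (Orion) > 10,100 (Sable)
Second-price: Stratus pays Larkspur's bid of $43,400.

Stratus pays $43,400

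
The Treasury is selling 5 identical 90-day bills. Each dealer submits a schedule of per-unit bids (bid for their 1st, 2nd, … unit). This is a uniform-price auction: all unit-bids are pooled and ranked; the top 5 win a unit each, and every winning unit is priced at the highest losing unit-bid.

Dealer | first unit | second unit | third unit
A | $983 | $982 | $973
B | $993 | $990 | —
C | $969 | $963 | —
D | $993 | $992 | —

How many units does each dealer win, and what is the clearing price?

Merging the schedules and taking the best 5: 993 (B-1), 993 (D-1), 992 (D-2), 990 (B-2), 983 (A-1)
The (k+1)-th unit-bid is $982.
Allocation: A 1, B 2, D 2.

A 1, B 2, D 2; clearing price $982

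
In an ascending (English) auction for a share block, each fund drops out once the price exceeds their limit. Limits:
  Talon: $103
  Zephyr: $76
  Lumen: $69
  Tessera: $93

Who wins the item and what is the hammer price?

Talon wins at $93

Limits in order: 103 (Talon) > 93 (Tessera) > 76 (Zephyr) > 69 (Lumen)
Tessera is the last rival to drop out, at $93; Talon remains and wins at that price.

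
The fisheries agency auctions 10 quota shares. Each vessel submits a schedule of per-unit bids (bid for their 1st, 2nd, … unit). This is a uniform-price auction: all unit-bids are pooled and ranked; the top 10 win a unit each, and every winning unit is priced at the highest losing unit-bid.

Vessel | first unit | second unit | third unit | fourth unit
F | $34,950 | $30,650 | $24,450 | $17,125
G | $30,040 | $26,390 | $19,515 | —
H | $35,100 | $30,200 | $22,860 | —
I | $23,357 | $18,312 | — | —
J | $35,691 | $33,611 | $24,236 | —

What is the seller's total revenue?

Total revenue: $233,570

Merging the schedules and taking the best 10: 35,691 (J-1), 35,100 (H-1), 34,950 (F-1), 33,611 (J-2), 30,650 (F-2), 30,200 (H-2), 30,040 (G-1), 26,390 (G-2), 24,450 (F-3), 24,236 (J-3)
The (k+1)-th unit-bid is $23,357.
Allocation: F 3, G 2, H 2, J 3. Every unit priced at $23,357.
Revenue = 10 × 23,357 = $233,570.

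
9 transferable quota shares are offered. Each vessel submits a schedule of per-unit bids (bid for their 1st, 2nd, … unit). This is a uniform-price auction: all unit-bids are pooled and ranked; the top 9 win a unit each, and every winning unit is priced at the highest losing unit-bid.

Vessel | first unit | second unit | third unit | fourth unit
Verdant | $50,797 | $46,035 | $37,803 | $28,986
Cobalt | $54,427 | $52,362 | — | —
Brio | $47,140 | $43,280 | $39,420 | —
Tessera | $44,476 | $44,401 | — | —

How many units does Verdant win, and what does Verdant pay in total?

Merging the schedules and taking the best 9: 54,427 (Cobalt-1), 52,362 (Cobalt-2), 50,797 (Verdant-1), 47,140 (Brio-1), 46,035 (Verdant-2), 44,476 (Tessera-1), 44,401 (Tessera-2), 43,280 (Brio-2), 39,420 (Brio-3)
Highest rejected unit-bid = $37,803.
Verdant wins 2 unit(s) at $37,803 each.

Verdant: 2 units, pays $75,606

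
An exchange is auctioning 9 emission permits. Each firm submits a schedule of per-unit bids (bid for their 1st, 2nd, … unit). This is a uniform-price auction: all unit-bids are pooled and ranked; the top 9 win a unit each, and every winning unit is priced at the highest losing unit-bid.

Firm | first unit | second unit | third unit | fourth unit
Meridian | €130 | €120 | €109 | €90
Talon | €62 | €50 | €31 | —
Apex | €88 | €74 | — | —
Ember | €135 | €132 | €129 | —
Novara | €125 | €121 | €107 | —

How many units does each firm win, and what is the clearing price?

Merging the schedules and taking the best 9: 135 (Ember-1), 132 (Ember-2), 130 (Meridian-1), 129 (Ember-3), 125 (Novara-1), 121 (Novara-2), 120 (Meridian-2), 109 (Meridian-3), 107 (Novara-3)
Highest rejected unit-bid = €90.
Allocation: Ember 3, Meridian 3, Novara 3.

Ember 3, Meridian 3, Novara 3; clearing price €90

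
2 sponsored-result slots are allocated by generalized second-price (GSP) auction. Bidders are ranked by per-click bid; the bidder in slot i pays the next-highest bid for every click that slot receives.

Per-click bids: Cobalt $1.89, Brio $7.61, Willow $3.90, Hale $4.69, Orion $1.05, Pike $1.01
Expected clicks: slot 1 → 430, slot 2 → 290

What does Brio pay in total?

Brio pays $2016.70

Per-click bids in order: $7.61 (Brio) > $4.69 (Hale) > $3.90 (Willow) > …
Brio holds slot 1 → pays next bid $4.69 × 430 clicks = $2016.70.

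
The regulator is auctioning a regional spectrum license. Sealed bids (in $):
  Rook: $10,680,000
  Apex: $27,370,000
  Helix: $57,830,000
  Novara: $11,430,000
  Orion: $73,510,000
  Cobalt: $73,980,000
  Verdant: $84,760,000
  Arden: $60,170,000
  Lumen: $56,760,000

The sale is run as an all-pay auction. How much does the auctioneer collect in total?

Bids ranked: 84,760,000 (Verdant) > 73,980,000 (Cobalt) > 73,510,000 (Orion) > 60,170,000 (Arden) > 57,830,000 (Helix) > 56,760,000 (Lumen) > …
Verdant wins with the top bid; all bids are sunk regardless.
Every bidder forfeits their bid regardless of winning.
Revenue = 10,680,000 + 27,370,000 + 57,830,000 + 11,430,000 + 73,510,000 + 73,980,000 + 84,760,000 + 60,170,000 + 56,760,000 = $456,490,000.

Total revenue: $456,490,000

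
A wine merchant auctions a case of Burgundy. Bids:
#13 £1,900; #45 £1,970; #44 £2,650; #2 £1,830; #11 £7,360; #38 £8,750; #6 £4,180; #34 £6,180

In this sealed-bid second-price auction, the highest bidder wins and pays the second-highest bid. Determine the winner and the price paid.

Bids ranked: 8,750 (#38) > 7,360 (#11) > 6,180 (#34) > 4,180 (#6) > 2,650 (#44) > 1,970 (#45) > …
#38 is highest; pays the second-highest bid, £7,360.

#38 pays £7,360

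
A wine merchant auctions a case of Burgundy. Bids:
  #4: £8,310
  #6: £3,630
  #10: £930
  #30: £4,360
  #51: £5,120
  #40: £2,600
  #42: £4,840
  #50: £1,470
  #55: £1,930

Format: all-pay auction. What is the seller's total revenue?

Bids in order: 8,310 (#4) > 5,120 (#51) > 4,840 (#42) > 4,360 (#30) > 3,630 (#6) > 2,600 (#40) > …
#4 wins with the top bid; all bids are sunk regardless.
Every bidder forfeits their bid regardless of winning.
Revenue = 8,310 + 3,630 + 930 + 4,360 + 5,120 + 2,600 + 4,840 + 1,470 + 1,930 = £33,190.

Total revenue: £33,190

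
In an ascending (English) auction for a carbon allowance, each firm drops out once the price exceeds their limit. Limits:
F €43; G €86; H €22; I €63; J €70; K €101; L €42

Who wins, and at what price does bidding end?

K wins at €86

Limits ranked: 101 (K) > 86 (G) > 70 (J) > 63 (I) > 43 (F) > 42 (L) > …
Once the price passes €86, only K is left; the hammer falls at G's limit of €86.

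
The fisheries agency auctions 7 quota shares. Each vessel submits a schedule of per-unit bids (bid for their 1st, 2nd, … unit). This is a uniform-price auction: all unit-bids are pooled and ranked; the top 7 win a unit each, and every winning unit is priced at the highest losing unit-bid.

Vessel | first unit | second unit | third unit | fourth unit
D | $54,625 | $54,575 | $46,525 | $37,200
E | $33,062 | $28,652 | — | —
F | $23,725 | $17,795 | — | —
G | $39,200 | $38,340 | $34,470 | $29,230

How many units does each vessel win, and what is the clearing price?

D 4, G 3; clearing price $33,062

Pooled unit-bids ranked (top 7): 54,625 (D-1), 54,575 (D-2), 46,525 (D-3), 39,200 (G-1), 38,340 (G-2), 37,200 (D-4), 34,470 (G-3)
Highest rejected unit-bid = $33,062.
Allocation: D 4, G 3.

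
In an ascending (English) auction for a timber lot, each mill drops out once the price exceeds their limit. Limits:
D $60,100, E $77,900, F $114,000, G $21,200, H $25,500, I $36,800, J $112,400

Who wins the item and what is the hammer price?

Rule: the price rises until one bidder remains; the winner pays the price at which the last rival dropped out.
Limits ranked: 114,000 (F) > 112,400 (J) > 77,900 (E) > 60,100 (D) > 36,800 (I) > 25,500 (H) > …
Once the price passes $112,400, only F is left; the hammer falls at J's limit of $112,400.

F wins at $112,400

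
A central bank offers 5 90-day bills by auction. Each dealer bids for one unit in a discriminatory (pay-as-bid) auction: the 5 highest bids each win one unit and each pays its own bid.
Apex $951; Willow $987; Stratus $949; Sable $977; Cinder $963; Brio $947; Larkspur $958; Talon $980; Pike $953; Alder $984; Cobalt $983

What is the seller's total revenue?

Total revenue: $4,911

Bids ranked high→low: 987 (Willow), 984 (Alder), 983 (Cobalt), 980 (Talon), 977 (Sable), 963 (Cinder), 958 (Larkspur), …
Top 5: Willow, Alder, Cobalt, Talon, Sable.
Total revenue = 987 + 984 + 983 + 980 + 977 = $4,911.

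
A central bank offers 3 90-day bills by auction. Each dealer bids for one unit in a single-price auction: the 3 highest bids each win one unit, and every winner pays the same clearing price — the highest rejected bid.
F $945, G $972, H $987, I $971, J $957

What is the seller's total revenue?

Sorting: 987 (H), 972 (G), 971 (I), 957 (J), 945 (F)
Top 3: H, G, I.
Clearing price = highest rejected bid = $957.
Total revenue = 3 × $957 = $2,871.

Total revenue: $2,871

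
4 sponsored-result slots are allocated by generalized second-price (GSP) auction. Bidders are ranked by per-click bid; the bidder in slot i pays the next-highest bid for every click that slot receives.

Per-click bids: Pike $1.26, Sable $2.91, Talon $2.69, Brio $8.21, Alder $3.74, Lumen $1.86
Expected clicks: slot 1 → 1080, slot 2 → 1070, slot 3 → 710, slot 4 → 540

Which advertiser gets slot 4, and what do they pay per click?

Ranked by bid: $8.21 (Brio) > $3.74 (Alder) > $2.91 (Sable) > $2.69 (Talon) > $1.86 (Lumen) > …
Slot 4 goes to the fourth-ranked bidder, Talon, who pays the next bid down: $1.86/click.

Talon; $1.86 per click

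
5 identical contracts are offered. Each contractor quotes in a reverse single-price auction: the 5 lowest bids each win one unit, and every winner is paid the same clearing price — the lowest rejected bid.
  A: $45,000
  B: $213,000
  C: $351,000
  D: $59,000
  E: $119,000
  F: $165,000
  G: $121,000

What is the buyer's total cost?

Total cost: $1,065,000

Bids ranked low→high: 45,000 (A), 59,000 (D), 119,000 (E), 121,000 (G), 165,000 (F), 213,000 (B), 351,000 (C)
Winners (5 units): A, D, E, G, F.
Clearing price = lowest rejected bid = $213,000.
Total cost = 5 × $213,000 = $1,065,000.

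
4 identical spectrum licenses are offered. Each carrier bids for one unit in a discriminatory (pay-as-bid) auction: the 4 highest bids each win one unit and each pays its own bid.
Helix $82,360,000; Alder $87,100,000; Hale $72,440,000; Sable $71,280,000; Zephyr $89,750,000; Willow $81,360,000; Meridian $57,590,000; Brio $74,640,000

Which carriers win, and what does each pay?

Ordering the bids: 89,750,000 (Zephyr), 87,100,000 (Alder), 82,360,000 (Helix), 81,360,000 (Willow), 74,640,000 (Brio), 72,440,000 (Hale), …
Top 4: Zephyr, Alder, Helix, Willow.
Each winner pays its own bid: Zephyr $89,750,000, Alder $87,100,000, Helix $82,360,000, Willow $81,360,000.

Zephyr $89,750,000, Alder $87,100,000, Helix $82,360,000, Willow $81,360,000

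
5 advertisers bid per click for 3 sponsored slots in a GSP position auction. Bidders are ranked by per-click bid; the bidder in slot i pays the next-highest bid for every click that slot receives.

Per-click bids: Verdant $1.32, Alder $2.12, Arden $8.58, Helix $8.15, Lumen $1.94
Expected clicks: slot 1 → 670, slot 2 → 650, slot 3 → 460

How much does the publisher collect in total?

Ranked by bid: $8.58 (Arden) > $8.15 (Helix) > $2.12 (Alder) > $1.94 (Lumen) > …
Slot 1: Arden pays $8.15 × 670 = $5460.50
Slot 2: Helix pays $2.12 × 650 = $1378.00
Slot 3: Alder pays $1.94 × 460 = $892.40
Total = $7730.90

Total revenue: $7730.90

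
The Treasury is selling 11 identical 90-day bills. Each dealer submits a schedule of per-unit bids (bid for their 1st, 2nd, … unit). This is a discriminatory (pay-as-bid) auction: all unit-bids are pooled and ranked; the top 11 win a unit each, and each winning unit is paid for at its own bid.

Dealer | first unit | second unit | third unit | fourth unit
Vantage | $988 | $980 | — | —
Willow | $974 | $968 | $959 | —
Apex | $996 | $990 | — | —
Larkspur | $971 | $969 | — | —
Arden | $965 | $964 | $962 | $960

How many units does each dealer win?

Apex 2, Arden 3, Larkspur 2, Vantage 2, Willow 2

All unit-bids, highest first — top 11: 996 (Apex-1), 990 (Apex-2), 988 (Vantage-1), 980 (Vantage-2), 974 (Willow-1), 971 (Larkspur-1), 969 (Larkspur-2), 968 (Willow-2), 965 (Arden-1), 964 (Arden-2), 962 (Arden-3)
Next rejected bid: $960 (not a price — pay-as-bid).
Allocation: Apex 2, Arden 3, Larkspur 2, Vantage 2, Willow 2.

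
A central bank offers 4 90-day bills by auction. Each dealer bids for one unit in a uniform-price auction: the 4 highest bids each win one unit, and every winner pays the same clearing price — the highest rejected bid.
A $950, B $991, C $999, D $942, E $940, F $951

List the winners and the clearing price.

Bids ranked high→low: 999 (C), 991 (B), 951 (F), 950 (A), 942 (D), 940 (E)
Top 4: C, B, F, A.
First losing bid is D's $942, which sets the uniform price.

C, B, F, A; each pays $942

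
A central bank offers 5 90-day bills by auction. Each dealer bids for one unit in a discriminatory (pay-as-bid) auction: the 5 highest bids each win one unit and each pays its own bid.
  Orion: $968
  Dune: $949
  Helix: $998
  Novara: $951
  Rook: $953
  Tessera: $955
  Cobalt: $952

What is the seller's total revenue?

Total revenue: $4,826

Ordering the bids: 998 (Helix), 968 (Orion), 955 (Tessera), 953 (Rook), 952 (Cobalt), 951 (Novara), 949 (Dune)
Winners (5 units): Helix, Orion, Tessera, Rook, Cobalt.
Total revenue = 998 + 968 + 955 + 953 + 952 = $4,826.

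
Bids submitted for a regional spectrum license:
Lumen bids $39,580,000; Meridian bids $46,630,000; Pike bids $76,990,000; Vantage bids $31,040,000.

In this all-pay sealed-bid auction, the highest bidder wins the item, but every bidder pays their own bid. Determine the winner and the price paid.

Pike pays $76,990,000

Bids in order: 76,990,000 (Pike) > 46,630,000 (Meridian) > 39,580,000 (Lumen) > 31,040,000 (Vantage)
Pike is highest and takes the item; every bidder forfeits their bid.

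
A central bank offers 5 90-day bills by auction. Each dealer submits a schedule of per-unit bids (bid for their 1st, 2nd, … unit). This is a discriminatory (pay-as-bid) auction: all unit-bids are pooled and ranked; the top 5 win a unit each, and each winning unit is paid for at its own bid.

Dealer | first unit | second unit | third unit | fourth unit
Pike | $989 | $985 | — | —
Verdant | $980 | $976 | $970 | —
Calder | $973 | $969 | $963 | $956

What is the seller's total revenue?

Total revenue: $4,903

Merging the schedules and taking the best 5: 989 (Pike-1), 985 (Pike-2), 980 (Verdant-1), 976 (Verdant-2), 973 (Calder-1)
Next rejected bid: $970 (not a price — pay-as-bid).
Each winning unit pays its own bid.
Revenue = 989 + 985 + 980 + 976 + 973 = $4,903.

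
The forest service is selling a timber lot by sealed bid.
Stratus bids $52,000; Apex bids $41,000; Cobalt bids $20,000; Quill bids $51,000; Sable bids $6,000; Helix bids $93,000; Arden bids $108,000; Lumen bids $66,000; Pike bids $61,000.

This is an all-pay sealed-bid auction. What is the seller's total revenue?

Sorting bids: 108,000 (Arden) > 93,000 (Helix) > 66,000 (Lumen) > 61,000 (Pike) > 52,000 (Stratus) > 51,000 (Quill) > …
Every bidder forfeits their bid regardless of winning.
Revenue = 52,000 + 41,000 + 20,000 + 51,000 + 6,000 + 93,000 + 108,000 + 66,000 + 61,000 = $498,000.

Total revenue: $498,000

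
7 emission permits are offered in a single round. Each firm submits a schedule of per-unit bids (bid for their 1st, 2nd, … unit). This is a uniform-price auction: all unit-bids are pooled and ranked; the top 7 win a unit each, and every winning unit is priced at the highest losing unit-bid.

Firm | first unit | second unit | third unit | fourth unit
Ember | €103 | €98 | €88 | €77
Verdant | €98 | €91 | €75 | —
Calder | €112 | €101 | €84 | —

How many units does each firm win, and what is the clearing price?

Calder 2, Ember 3, Verdant 2; clearing price €84

Pooled unit-bids ranked (top 7): 112 (Calder-1), 103 (Ember-1), 101 (Calder-2), 98 (Ember-2), 98 (Verdant-1), 91 (Verdant-2), 88 (Ember-3)
First bid not allocated: €84.
Allocation: Calder 2, Ember 3, Verdant 2.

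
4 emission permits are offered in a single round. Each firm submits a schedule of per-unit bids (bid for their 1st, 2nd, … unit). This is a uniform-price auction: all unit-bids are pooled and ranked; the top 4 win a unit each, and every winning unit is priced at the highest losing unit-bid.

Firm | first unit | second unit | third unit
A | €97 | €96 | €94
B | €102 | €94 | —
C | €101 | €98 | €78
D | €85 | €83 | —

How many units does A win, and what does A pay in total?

A: 1 unit, pays €96

Pooled unit-bids ranked (top 4): 102 (B-1), 101 (C-1), 98 (C-2), 97 (A-1)
The (k+1)-th unit-bid is €96.
A wins 1 unit(s) at €96 each.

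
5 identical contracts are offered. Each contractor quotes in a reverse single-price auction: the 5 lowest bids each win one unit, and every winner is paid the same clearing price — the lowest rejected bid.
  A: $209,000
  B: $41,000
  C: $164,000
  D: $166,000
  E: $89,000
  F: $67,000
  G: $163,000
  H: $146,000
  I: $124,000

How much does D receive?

Sorting: 41,000 (B), 67,000 (F), 89,000 (E), 124,000 (I), 146,000 (H), 163,000 (G), 164,000 (C), …
Lowest 5: B, F, E, I, H.
Lowest unsuccessful bid: $163,000 → clearing price.
D does not win → is paid $0.

D is paid $0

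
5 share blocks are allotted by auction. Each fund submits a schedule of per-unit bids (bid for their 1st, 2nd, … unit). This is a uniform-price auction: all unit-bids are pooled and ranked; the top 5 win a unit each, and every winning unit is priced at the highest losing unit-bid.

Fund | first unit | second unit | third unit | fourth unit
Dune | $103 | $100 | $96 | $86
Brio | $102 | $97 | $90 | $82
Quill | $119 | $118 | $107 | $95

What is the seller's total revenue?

Total revenue: $500

Merging the schedules and taking the best 5: 119 (Quill-1), 118 (Quill-2), 107 (Quill-3), 103 (Dune-1), 102 (Brio-1)
Highest rejected unit-bid = $100.
Allocation: Brio 1, Dune 1, Quill 3. Every unit priced at $100.
Revenue = 5 × 100 = $500.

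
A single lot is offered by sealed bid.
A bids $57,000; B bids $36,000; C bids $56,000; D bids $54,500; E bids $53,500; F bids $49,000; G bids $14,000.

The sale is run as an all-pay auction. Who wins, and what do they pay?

All-pay auction: the highest bidder wins the item, but every bidder pays their own bid.
Sorting bids: 57,000 (A) > 56,000 (C) > 54,500 (D) > 53,500 (E) > 49,000 (F) > 36,000 (B) > …
A is highest and takes the item; every bidder forfeits their bid.

A pays $57,000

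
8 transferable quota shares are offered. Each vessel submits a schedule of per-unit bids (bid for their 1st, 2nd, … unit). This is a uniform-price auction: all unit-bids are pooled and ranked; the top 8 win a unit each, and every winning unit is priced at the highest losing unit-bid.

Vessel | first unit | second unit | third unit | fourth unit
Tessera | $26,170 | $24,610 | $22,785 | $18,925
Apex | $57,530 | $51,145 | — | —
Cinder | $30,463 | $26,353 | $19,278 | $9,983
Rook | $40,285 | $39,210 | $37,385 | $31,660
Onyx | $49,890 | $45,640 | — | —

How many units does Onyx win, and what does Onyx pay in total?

Onyx: 2 units, pays $60,926

Pooled unit-bids ranked (top 8): 57,530 (Apex-1), 51,145 (Apex-2), 49,890 (Onyx-1), 45,640 (Onyx-2), 40,285 (Rook-1), 39,210 (Rook-2), 37,385 (Rook-3), 31,660 (Rook-4)
The (k+1)-th unit-bid is $30,463.
Onyx wins 2 unit(s) at $30,463 each.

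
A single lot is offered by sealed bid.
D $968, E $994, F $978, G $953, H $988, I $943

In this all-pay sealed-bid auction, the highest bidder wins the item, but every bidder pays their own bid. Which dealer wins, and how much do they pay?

E pays $994

Rule: the highest bidder wins the item, but every bidder pays their own bid.
Bids ranked: 994 (E) > 988 (H) > 978 (F) > 968 (D) > 953 (G) > 943 (I)
E wins with the top bid; all bids are sunk regardless.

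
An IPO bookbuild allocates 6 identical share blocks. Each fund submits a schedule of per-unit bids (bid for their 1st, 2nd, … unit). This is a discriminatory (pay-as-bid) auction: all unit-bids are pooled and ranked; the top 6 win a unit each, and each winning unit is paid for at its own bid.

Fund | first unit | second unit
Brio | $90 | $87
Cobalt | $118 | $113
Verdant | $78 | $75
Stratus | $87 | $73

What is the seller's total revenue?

Merging the schedules and taking the best 6: 118 (Cobalt-1), 113 (Cobalt-2), 90 (Brio-1), 87 (Brio-2), 87 (Stratus-1), 78 (Verdant-1)
Next rejected bid: $75 (not a price — pay-as-bid).
Each winning unit pays its own bid.
Revenue = 118 + 113 + 90 + 87 + 87 + 78 = $573.

Total revenue: $573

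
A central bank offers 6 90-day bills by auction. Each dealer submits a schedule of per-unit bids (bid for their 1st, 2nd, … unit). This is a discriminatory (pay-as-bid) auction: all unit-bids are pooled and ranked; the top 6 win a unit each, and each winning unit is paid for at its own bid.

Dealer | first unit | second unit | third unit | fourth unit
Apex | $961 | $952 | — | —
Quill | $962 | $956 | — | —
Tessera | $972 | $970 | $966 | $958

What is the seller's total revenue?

All unit-bids, highest first — top 6: 972 (Tessera-1), 970 (Tessera-2), 966 (Tessera-3), 962 (Quill-1), 961 (Apex-1), 958 (Tessera-4)
Next rejected bid: $956 (not a price — pay-as-bid).
Each winning unit pays its own bid.
Revenue = 972 + 970 + 966 + 962 + 961 + 958 = $5,789.

Total revenue: $5,789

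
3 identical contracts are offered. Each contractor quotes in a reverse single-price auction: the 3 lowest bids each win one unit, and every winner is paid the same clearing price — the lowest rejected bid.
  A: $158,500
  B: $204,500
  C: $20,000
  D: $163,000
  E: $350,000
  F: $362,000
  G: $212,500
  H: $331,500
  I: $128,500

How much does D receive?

D is paid $0

Bids ranked low→high: 20,000 (C), 128,500 (I), 158,500 (A), 163,000 (D), 204,500 (B), …
Winners (3 units): C, I, A.
Lowest unsuccessful bid: $163,000 → clearing price.
D does not win → is paid $0.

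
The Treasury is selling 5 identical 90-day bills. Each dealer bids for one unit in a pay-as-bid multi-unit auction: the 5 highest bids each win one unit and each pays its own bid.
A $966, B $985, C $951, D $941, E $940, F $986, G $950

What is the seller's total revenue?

Total revenue: $4,838

Bids ranked high→low: 986 (F), 985 (B), 966 (A), 951 (C), 950 (G), 941 (D), 940 (E)
The 5 highest are F, B, A, C, G.
Total revenue = 986 + 985 + 966 + 951 + 950 = $4,838.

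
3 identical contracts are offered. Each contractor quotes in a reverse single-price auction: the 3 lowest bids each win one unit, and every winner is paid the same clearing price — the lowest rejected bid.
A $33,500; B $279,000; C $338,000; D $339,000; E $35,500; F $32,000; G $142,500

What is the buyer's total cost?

Total cost: $427,500

Bids ranked low→high: 32,000 (F), 33,500 (A), 35,500 (E), 142,500 (G), 279,000 (B), …
The 3 lowest are F, A, E.
Clearing price = lowest rejected bid = $142,500.
Total cost = 3 × $142,500 = $427,500.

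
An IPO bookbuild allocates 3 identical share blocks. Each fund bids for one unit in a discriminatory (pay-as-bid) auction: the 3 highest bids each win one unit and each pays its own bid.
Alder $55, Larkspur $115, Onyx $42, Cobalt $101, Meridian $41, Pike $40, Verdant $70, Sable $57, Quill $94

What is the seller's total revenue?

Total revenue: $310

Bids ranked high→low: 115 (Larkspur), 101 (Cobalt), 94 (Quill), 70 (Verdant), 57 (Sable), …
The 3 highest are Larkspur, Cobalt, Quill.
Total revenue = 115 + 101 + 94 = $310.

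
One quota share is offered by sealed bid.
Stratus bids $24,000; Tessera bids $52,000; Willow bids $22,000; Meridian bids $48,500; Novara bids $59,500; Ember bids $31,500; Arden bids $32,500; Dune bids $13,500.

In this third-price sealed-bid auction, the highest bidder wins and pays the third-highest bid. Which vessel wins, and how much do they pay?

Third-price sealed-bid auction: the highest bidder wins and pays the third-highest bid.
Bids ranked: 59,500 (Novara) > 52,000 (Tessera) > 48,500 (Meridian) > 32,500 (Arden) > 31,500 (Ember) > 24,000 (Stratus) > …
Novara wins; payment is bid #3 in the ranking = $48,500.

Novara pays $48,500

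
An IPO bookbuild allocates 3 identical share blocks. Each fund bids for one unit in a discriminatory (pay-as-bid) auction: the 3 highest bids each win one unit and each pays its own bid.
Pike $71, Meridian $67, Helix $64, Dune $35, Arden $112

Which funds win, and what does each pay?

Arden $112, Pike $71, Meridian $67

Bids ranked high→low: 112 (Arden), 71 (Pike), 67 (Meridian), 64 (Helix), 35 (Dune)
Top 3: Arden, Pike, Meridian.
Each winner pays its own bid: Arden $112, Pike $71, Meridian $67.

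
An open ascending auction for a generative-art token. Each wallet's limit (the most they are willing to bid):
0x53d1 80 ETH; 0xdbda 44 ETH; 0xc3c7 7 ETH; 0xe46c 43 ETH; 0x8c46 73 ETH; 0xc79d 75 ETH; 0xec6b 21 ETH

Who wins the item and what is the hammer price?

Ascending (English) auction: the price rises until one bidder remains; the winner pays the price at which the last rival dropped out.
Limits ranked: 80 (0x53d1) > 75 (0xc79d) > 73 (0x8c46) > 44 (0xdbda) > 43 (0xe46c) > 21 (0xec6b) > …
Bidding ends when 0xc79d exits at 75 ETH; 0x53d1 takes it.

0x53d1 wins at 75 ETH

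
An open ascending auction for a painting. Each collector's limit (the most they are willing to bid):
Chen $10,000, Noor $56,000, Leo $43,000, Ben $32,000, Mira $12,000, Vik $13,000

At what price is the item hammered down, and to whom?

Noor wins at $43,000

Limits ranked: 56,000 (Noor) > 43,000 (Leo) > 32,000 (Ben) > 13,000 (Vik) > 12,000 (Mira) > 10,000 (Chen)
Once the price passes $43,000, only Noor is left; the hammer falls at Leo's limit of $43,000.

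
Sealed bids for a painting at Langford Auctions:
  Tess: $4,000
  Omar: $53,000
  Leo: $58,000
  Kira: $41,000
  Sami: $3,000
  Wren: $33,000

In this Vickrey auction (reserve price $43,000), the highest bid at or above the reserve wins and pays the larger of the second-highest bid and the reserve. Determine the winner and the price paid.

Bids in order: 58,000 (Leo) > 53,000 (Omar) > 41,000 (Kira) > 33,000 (Wren) > 4,000 (Tess) > 3,000 (Sami)
Highest eligible bid: Leo at $58,000.
Second-highest bid $53,000 exceeds the reserve $43,000 → payment $53,000.

Leo pays $53,000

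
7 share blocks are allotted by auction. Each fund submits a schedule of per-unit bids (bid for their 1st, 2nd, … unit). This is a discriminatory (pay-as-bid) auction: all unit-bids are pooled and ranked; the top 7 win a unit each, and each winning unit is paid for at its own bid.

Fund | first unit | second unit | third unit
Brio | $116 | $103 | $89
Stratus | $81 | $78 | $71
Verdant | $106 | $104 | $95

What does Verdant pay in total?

Pooled unit-bids ranked (top 7): 116 (Brio-1), 106 (Verdant-1), 104 (Verdant-2), 103 (Brio-2), 95 (Verdant-3), 89 (Brio-3), 81 (Stratus-1)
Next rejected bid: $78 (not a price — pay-as-bid).
Verdant's winning unit-bids: 106 + 104 + 95 = $305.

Verdant pays $305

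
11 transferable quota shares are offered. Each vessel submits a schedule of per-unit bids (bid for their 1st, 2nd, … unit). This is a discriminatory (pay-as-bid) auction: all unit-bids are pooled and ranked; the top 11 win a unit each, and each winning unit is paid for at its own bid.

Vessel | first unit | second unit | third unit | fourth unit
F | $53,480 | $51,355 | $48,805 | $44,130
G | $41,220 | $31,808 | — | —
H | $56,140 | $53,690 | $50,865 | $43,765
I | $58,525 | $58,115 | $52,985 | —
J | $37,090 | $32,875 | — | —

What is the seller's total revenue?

All unit-bids, highest first — top 11: 58,525 (I-1), 58,115 (I-2), 56,140 (H-1), 53,690 (H-2), 53,480 (F-1), 52,985 (I-3), 51,355 (F-2), 50,865 (H-3), 48,805 (F-3), 44,130 (F-4), 43,765 (H-4)
Next rejected bid: $41,220 (not a price — pay-as-bid).
Each winning unit pays its own bid.
Revenue = 58,525 + 58,115 + 56,140 + 53,690 + 53,480 + 52,985 + 51,355 + 50,865 + 48,805 + 44,130 + 43,765 = $571,855.

Total revenue: $571,855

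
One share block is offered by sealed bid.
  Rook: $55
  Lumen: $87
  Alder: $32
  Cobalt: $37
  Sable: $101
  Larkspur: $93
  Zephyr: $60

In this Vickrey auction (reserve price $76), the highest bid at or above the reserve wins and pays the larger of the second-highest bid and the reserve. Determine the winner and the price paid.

Bids in order: 101 (Sable) > 93 (Larkspur) > 87 (Lumen) > 60 (Zephyr) > 55 (Rook) > 37 (Cobalt) > …
Highest eligible bid: Sable at $101.
max(second-highest $93, reserve $76) = $93; the reserve does not bind.

Sable pays $93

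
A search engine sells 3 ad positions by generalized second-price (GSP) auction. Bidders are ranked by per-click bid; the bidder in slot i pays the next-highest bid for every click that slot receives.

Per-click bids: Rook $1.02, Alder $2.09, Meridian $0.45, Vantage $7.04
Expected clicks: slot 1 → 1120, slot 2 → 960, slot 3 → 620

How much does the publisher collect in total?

Ranked by bid: $7.04 (Vantage) > $2.09 (Alder) > $1.02 (Rook) > $0.45 (Meridian)
Slot 1: Vantage pays $2.09 × 1120 = $2340.80
Slot 2: Alder pays $1.02 × 960 = $979.20
Slot 3: Rook pays $0.45 × 620 = $279.00
Total = $3599.00

Total revenue: $3599.00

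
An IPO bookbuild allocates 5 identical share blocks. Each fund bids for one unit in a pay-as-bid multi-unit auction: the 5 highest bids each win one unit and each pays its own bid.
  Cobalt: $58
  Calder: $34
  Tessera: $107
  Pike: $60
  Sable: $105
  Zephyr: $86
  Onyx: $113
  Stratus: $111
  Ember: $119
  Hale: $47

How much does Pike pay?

Sorting: 119 (Ember), 113 (Onyx), 111 (Stratus), 107 (Tessera), 105 (Sable), 86 (Zephyr), 60 (Pike), …
Winners (5 units): Ember, Onyx, Stratus, Tessera, Sable.
Pike does not win → $0.

Pike pays $0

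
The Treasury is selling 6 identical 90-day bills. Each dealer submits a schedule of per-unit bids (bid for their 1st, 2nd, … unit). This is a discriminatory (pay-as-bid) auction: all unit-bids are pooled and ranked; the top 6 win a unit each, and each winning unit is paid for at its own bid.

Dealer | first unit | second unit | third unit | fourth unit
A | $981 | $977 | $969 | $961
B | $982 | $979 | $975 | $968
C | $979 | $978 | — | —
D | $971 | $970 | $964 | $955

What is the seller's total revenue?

Total revenue: $5,876

Pooled unit-bids ranked (top 6): 982 (B-1), 981 (A-1), 979 (B-2), 979 (C-1), 978 (C-2), 977 (A-2)
Next rejected bid: $975 (not a price — pay-as-bid).
Each winning unit pays its own bid.
Revenue = 982 + 981 + 979 + 979 + 978 + 977 = $5,876.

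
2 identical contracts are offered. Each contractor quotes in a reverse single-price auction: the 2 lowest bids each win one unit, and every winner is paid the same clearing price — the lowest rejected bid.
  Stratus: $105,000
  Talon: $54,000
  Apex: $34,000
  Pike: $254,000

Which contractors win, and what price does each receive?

Apex, Talon; each is paid $105,000

Bids ranked low→high: 34,000 (Apex), 54,000 (Talon), 105,000 (Stratus), 254,000 (Pike)
Winners (2 units): Apex, Talon.
Clearing price = lowest rejected bid = $105,000.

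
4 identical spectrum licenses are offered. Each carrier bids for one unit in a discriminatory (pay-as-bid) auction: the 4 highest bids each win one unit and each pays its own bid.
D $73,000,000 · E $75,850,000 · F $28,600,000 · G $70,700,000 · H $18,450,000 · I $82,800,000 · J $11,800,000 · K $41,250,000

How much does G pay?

G pays $70,700,000

Bids ranked high→low: 82,800,000 (I), 75,850,000 (E), 73,000,000 (D), 70,700,000 (G), 41,250,000 (K), 28,600,000 (F), …
The 4 highest are I, E, D, G.
G wins → own bid $70,700,000.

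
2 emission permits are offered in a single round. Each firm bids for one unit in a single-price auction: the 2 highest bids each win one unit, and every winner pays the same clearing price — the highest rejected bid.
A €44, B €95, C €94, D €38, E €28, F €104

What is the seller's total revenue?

Sorting: 104 (F), 95 (B), 94 (C), 44 (A), …
Top 2: F, B.
Highest unsuccessful bid: €94 → clearing price.
Total revenue = 2 × €94 = €188.

Total revenue: €188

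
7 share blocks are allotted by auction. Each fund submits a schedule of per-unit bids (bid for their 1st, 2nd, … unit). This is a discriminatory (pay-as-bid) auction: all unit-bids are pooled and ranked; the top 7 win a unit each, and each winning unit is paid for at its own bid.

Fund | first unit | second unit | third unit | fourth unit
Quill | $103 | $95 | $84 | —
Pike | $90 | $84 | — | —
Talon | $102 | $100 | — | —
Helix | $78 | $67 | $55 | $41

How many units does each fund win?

All unit-bids, highest first — top 7: 103 (Quill-1), 102 (Talon-1), 100 (Talon-2), 95 (Quill-2), 90 (Pike-1), 84 (Quill-3), 84 (Pike-2)
Next rejected bid: $78 (not a price — pay-as-bid).
Allocation: Pike 2, Quill 3, Talon 2.

Pike 2, Quill 3, Talon 2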